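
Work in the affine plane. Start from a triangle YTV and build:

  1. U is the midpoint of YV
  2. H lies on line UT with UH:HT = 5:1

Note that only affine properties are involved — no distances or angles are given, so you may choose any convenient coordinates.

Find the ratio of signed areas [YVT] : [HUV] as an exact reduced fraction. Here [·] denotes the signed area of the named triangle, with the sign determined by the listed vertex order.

[YVT]:[HUV] = 12/5

Set Y = (0, 0), T = (1, 0), V = (0, 1); any affine frame gives the same invariant.
1. U is the midpoint of YV ⇒ U = (0, 1/2)
2. H lies on line UT with UH:HT = 5:1 ⇒ H = (5/6, 1/12)
2·[YVT] = -1, 2·[HUV] = -5/12
[YVT]:[HUV] = -1:-5/12 = 12/5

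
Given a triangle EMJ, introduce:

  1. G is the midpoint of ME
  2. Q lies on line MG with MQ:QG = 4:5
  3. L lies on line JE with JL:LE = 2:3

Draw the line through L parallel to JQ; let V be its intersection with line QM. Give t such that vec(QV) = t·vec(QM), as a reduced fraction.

t = -7/5

Assign E = (0, 0), M = (1, 0), J = (0, 1) — the answer is frame-independent, so this choice is without loss of generality.
1. G is the midpoint of ME ⇒ G = (1/2, 0)
2. Q lies on line MG with MQ:QG = 4:5 ⇒ Q = (7/9, 0)
3. L lies on line JE with JL:LE = 2:3 ⇒ L = (0, 3/5)
through L parallel to JQ: direction (7/9, -1); meets QM at V = (7/15, 0)
V = Q + t·(M−Q) with t = -7/5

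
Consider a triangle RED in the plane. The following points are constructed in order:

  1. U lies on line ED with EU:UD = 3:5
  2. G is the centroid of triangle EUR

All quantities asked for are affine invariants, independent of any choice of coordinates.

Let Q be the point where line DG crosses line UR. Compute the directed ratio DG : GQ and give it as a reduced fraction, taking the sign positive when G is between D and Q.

DG:GQ = -6

Set R = (0, 0), E = (1, 0), D = (0, 1); any affine frame gives the same invariant.
1. U lies on line ED with EU:UD = 3:5 ⇒ U = (5/8, 3/8)
2. G is the centroid of triangle EUR ⇒ G = (13/24, 1/8)
line DG meets UR at Q = (65/144, 13/48)
G = D + t·(Q−D) with t = 6/5, so DG:GQ = 6/5:-1/5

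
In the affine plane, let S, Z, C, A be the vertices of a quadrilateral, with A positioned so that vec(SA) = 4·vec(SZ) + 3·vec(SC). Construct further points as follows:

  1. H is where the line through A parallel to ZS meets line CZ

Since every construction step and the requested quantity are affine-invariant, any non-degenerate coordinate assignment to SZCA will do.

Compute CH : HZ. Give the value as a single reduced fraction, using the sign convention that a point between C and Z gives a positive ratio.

Choose coordinates S = (0, 0), Z = (1, 0), C = (0, 1), A = (4, 3).
1. H is where the line through A parallel to ZS meets line CZ ⇒ H = (-2, 3)
H = C + t·(Z−C) with t = -2, so CH:HZ = t:(1−t) = -2:3

CH:HZ = -2/3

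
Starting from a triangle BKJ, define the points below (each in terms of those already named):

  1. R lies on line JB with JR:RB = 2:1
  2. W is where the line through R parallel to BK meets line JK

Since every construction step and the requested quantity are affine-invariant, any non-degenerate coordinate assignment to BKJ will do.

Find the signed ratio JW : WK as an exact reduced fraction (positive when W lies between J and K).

Work in coordinates with B = (0, 0), K = (1, 0), J = (0, 1).
1. R lies on line JB with JR:RB = 2:1 ⇒ R = (0, 1/3)
2. W is where the line through R parallel to BK meets line JK ⇒ W = (2/3, 1/3)
W = J + t·(K−J) with t = 2/3, so JW:WK = t:(1−t) = 2/3:1/3

JW:WK = 2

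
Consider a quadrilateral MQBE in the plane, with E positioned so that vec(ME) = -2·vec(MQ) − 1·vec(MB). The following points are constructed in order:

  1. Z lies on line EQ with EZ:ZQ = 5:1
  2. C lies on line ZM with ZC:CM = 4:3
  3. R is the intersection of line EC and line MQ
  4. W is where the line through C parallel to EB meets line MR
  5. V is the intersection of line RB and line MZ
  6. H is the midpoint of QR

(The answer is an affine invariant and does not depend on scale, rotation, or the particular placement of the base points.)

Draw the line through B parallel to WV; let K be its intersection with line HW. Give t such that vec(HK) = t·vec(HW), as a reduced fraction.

Assign M = (0, 0), Q = (1, 0), B = (0, 1), E = (-2, -1) — the answer is frame-independent, so this choice is without loss of generality.
1. Z lies on line EQ with EZ:ZQ = 5:1 ⇒ Z = (1/2, -1/6)
2. C lies on line ZM with ZC:CM = 4:3 ⇒ C = (3/14, -1/14)
3. R is the intersection of line EC and line MQ ⇒ R = (5/13, 0)
4. W is where the line through C parallel to EB meets line MR ⇒ W = (2/7, 0)
5. V is the intersection of line RB and line MZ ⇒ V = (15/34, -5/34)
6. H is the midpoint of QR ⇒ H = (9/13, 0)
through B parallel to WV: direction (37/238, -5/34); meets HW at K = (37/35, 0)
K = H + t·(W−H) with t = -166/185

t = -166/185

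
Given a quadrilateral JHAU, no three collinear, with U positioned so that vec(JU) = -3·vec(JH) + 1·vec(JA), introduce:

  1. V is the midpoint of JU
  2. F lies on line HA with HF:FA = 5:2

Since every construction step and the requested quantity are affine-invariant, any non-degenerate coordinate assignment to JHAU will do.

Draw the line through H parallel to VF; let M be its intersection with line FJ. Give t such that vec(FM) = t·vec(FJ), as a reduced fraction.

t = 20/17

Choose coordinates J = (0, 0), H = (1, 0), A = (0, 1), U = (-3, 1).
1. V is the midpoint of JU ⇒ V = (-3/2, 1/2)
2. F lies on line HA with HF:FA = 5:2 ⇒ F = (2/7, 5/7)
through H parallel to VF: direction (25/14, 3/14); meets FJ at M = (-6/119, -15/119)
M = F + t·(J−F) with t = 20/17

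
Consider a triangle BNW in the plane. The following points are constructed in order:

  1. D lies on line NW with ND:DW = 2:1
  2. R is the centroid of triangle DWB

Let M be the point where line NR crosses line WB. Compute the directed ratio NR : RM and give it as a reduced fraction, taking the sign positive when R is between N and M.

NR:RM = 8

Choose coordinates B = (0, 0), N = (1, 0), W = (0, 1).
1. D lies on line NW with ND:DW = 2:1 ⇒ D = (1/3, 2/3)
2. R is the centroid of triangle DWB ⇒ R = (1/9, 5/9)
line NR meets WB at M = (0, 5/8)
R = N + t·(M−N) with t = 8/9, so NR:RM = 8/9:1/9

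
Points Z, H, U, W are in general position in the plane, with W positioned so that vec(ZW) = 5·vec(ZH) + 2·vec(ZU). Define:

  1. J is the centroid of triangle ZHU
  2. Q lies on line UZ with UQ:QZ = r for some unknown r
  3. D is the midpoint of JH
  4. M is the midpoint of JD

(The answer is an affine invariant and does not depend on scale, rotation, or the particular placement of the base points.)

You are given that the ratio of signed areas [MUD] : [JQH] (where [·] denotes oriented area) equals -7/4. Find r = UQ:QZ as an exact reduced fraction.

r = 4/3

Assign Z = (0, 0), H = (1, 0), U = (0, 1), W = (5, 2) — the answer is frame-independent, so this choice is without loss of generality.
1. J is the centroid of triangle ZHU ⇒ J = (1/3, 1/3)
2. With UQ:QZ = r, write λ = r/(r+1) so Q = U + λ·(Z−U); Q is affine-linear in λ
3. D is the midpoint of JH ⇒ D = (2/3, 1/6)
4. M is the midpoint of JD ⇒ M = (1/2, 1/4)
Every point depending on Q is an affine combination of Q and λ-independent points, so each such coordinate is linear in λ; the λ² term in each signed area is a multiple of (Z−U)×(Z−U) = 0, so 2·[MUD] and 2·[JQH] are each linear in λ. Evaluating at λ=0 and λ=1:
  2·[MUD] = -1/12,   2·[JQH] = 2/3·λ − 1/3
So [MUD]:[JQH] = (-1/12) / (2/3·λ − 1/3). Setting this equal to -7/4:
  -1/12 = -7/4·(2/3·λ − 1/3)  ⇒  λ = 4/7
Then r = λ/(1−λ) = (4/7)/(3/7) = 4/3. Check: with r = 4/3, Q = (0, 3/7) and [MUD]:[JQH] = -7/4 as required.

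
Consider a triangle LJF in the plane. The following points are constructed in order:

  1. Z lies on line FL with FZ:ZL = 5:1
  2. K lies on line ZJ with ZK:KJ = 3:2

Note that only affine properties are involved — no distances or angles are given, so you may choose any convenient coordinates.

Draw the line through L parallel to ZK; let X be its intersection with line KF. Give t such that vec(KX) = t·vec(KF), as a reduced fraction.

t = -1/5

Assign L = (0, 0), J = (1, 0), F = (0, 1) — the answer is frame-independent, so this choice is without loss of generality.
1. Z lies on line FL with FZ:ZL = 5:1 ⇒ Z = (0, 1/6)
2. K lies on line ZJ with ZK:KJ = 3:2 ⇒ K = (3/5, 1/15)
through L parallel to ZK: direction (3/5, -1/10); meets KF at X = (18/25, -3/25)
X = K + t·(F−K) with t = -1/5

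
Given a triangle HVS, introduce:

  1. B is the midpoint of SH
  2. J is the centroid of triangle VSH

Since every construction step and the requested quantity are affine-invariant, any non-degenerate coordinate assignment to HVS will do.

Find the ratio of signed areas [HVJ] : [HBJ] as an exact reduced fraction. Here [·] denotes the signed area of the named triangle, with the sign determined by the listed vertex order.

Choose coordinates H = (0, 0), V = (1, 0), S = (0, 1).
1. B is the midpoint of SH ⇒ B = (0, 1/2)
2. J is the centroid of triangle VSH ⇒ J = (1/3, 1/3)
2·[HVJ] = 1/3, 2·[HBJ] = -1/6
[HVJ]:[HBJ] = 1/3:-1/6 = -2

[HVJ]:[HBJ] = -2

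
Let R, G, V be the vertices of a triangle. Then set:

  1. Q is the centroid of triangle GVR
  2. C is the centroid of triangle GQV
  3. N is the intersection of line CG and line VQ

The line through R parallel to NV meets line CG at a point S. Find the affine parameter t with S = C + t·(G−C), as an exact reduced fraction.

t = -2

Choose coordinates R = (0, 0), G = (1, 0), V = (0, 1).
1. Q is the centroid of triangle GVR ⇒ Q = (1/3, 1/3)
2. C is the centroid of triangle GQV ⇒ C = (4/9, 4/9)
3. N is the intersection of line CG and line VQ ⇒ N = (1/6, 2/3)
through R parallel to NV: direction (-1/6, 1/3); meets CG at S = (-2/3, 4/3)
S = C + t·(G−C) with t = -2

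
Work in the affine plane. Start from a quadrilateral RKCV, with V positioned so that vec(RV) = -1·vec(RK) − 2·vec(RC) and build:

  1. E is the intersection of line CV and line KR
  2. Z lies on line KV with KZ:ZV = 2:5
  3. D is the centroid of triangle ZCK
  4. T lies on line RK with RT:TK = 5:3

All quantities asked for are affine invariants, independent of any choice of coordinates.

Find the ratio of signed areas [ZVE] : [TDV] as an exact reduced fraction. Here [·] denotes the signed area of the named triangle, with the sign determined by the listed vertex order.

[ZVE]:[TDV] = -320/89

Work in coordinates with R = (0, 0), K = (1, 0), C = (0, 1), V = (-1, -2).
1. E is the intersection of line CV and line KR ⇒ E = (-1/3, 0)
2. Z lies on line KV with KZ:ZV = 2:5 ⇒ Z = (3/7, -4/7)
3. D is the centroid of triangle ZCK ⇒ D = (10/21, 1/7)
4. T lies on line RK with RT:TK = 5:3 ⇒ T = (5/8, 0)
2·[ZVE] = -40/21, 2·[TDV] = 89/168
[ZVE]:[TDV] = -40/21:89/168 = -320/89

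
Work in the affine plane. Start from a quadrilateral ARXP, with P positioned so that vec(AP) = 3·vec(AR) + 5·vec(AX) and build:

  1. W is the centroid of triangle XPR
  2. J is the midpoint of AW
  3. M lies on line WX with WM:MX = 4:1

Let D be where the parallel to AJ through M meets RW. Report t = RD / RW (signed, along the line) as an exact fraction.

Assign A = (0, 0), R = (1, 0), X = (0, 1), P = (3, 5) — the answer is frame-independent, so this choice is without loss of generality.
1. W is the centroid of triangle XPR ⇒ W = (4/3, 2)
2. J is the midpoint of AW ⇒ J = (2/3, 1)
3. M lies on line WX with WM:MX = 4:1 ⇒ M = (4/15, 6/5)
through M parallel to AJ: direction (2/3, 1); meets RW at D = (68/45, 46/15)
D = R + t·(W−R) with t = 23/15

t = 23/15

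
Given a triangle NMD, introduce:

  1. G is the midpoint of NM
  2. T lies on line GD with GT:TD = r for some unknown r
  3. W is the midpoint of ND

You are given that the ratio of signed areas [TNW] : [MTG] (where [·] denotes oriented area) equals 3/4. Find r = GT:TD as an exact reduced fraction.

Assign N = (0, 0), M = (1, 0), D = (0, 1) — the answer is frame-independent, so this choice is without loss of generality.
1. G is the midpoint of NM ⇒ G = (1/2, 0)
2. With GT:TD = r, write λ = r/(r+1) so T = G + λ·(D−G); T is affine-linear in λ
3. W is the midpoint of ND ⇒ W = (0, 1/2)
Every point depending on T is an affine combination of T and λ-independent points, so each such coordinate is linear in λ; the λ² term in each signed area is a multiple of (D−G)×(D−G) = 0, so 2·[TNW] and 2·[MTG] are each linear in λ. Evaluating at λ=0 and λ=1:
  2·[TNW] = 1/4·λ − 1/4,   2·[MTG] = 1/2·λ
So [TNW]:[MTG] = (1/4·λ − 1/4) / (1/2·λ). Setting this equal to 3/4:
  1/4·λ − 1/4 = 3/4·(1/2·λ)  ⇒  λ = -2
Then r = λ/(1−λ) = (-2)/(3) = -2/3. Check: with r = -2/3, T = (3/2, -2) and [TNW]:[MTG] = 3/4 as required.

r = -2/3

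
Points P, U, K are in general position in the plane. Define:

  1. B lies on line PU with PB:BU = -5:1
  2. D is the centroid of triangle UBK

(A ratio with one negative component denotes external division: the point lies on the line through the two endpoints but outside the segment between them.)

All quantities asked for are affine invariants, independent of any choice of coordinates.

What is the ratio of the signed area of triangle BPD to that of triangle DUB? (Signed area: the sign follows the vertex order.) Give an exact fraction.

[BPD]:[DUB] = -5

Choose coordinates P = (0, 0), U = (1, 0), K = (0, 1).
1. B lies on line PU with PB:BU = -5:1 ⇒ B = (5/4, 0)
2. D is the centroid of triangle UBK ⇒ D = (3/4, 1/3)
2·[BPD] = -5/12, 2·[DUB] = 1/12
[BPD]:[DUB] = -5/12:1/12 = -5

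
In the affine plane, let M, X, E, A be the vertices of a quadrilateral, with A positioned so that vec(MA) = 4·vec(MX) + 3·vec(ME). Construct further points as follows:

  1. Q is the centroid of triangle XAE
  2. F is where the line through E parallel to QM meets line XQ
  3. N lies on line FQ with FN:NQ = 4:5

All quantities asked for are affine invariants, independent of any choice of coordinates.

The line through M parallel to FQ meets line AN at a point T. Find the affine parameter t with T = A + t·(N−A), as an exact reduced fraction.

Work in coordinates with M = (0, 0), X = (1, 0), E = (0, 1), A = (4, 3).
1. Q is the centroid of triangle XAE ⇒ Q = (5/3, 4/3)
2. F is where the line through E parallel to QM meets line XQ ⇒ F = (5/2, 3)
3. N lies on line FQ with FN:NQ = 4:5 ⇒ N = (115/54, 61/27)
through M parallel to FQ: direction (-5/6, -5/3); meets AN at T = (143/162, 143/81)
T = A + t·(N−A) with t = 5/3

t = 5/3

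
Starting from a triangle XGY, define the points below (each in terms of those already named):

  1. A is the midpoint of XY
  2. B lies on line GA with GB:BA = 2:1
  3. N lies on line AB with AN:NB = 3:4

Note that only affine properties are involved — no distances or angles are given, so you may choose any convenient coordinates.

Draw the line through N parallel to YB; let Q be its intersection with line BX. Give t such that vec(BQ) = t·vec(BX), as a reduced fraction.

Work in coordinates with X = (0, 0), G = (1, 0), Y = (0, 1).
1. A is the midpoint of XY ⇒ A = (0, 1/2)
2. B lies on line GA with GB:BA = 2:1 ⇒ B = (1/3, 1/3)
3. N lies on line AB with AN:NB = 3:4 ⇒ N = (1/7, 3/7)
through N parallel to YB: direction (1/3, -2/3); meets BX at Q = (5/21, 5/21)
Q = B + t·(X−B) with t = 2/7

t = 2/7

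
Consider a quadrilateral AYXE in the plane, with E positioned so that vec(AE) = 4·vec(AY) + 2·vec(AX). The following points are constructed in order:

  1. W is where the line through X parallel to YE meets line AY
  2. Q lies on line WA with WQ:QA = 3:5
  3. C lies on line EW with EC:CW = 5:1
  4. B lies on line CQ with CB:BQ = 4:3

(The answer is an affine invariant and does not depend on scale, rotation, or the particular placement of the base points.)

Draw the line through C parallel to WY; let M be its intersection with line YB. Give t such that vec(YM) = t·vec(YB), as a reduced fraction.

Set A = (0, 0), Y = (1, 0), X = (0, 1), E = (4, 2); any affine frame gives the same invariant.
1. W is where the line through X parallel to YE meets line AY ⇒ W = (-3/2, 0)
2. Q lies on line WA with WQ:QA = 3:5 ⇒ Q = (-15/16, 0)
3. C lies on line EW with EC:CW = 5:1 ⇒ C = (-7/12, 1/3)
4. B lies on line CQ with CB:BQ = 4:3 ⇒ B = (-11/14, 1/7)
through C parallel to WY: direction (5/2, 0); meets YB at M = (-19/6, 1/3)
M = Y + t·(B−Y) with t = 7/3

t = 7/3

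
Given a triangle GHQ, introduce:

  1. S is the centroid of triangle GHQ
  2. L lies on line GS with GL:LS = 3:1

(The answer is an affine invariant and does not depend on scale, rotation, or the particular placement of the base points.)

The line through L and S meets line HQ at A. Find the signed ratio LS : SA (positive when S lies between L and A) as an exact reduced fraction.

LS:SA = 1/2

Choose coordinates G = (0, 0), H = (1, 0), Q = (0, 1).
1. S is the centroid of triangle GHQ ⇒ S = (1/3, 1/3)
2. L lies on line GS with GL:LS = 3:1 ⇒ L = (1/4, 1/4)
line LS meets HQ at A = (1/2, 1/2)
S = L + t·(A−L) with t = 1/3, so LS:SA = 1/3:2/3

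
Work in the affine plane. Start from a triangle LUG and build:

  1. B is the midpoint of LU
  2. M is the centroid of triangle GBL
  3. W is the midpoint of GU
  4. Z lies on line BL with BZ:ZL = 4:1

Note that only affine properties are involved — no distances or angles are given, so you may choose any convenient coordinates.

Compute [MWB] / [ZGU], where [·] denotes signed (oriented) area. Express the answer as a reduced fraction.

Set L = (0, 0), U = (1, 0), G = (0, 1); any affine frame gives the same invariant.
1. B is the midpoint of LU ⇒ B = (1/2, 0)
2. M is the centroid of triangle GBL ⇒ M = (1/6, 1/3)
3. W is the midpoint of GU ⇒ W = (1/2, 1/2)
4. Z lies on line BL with BZ:ZL = 4:1 ⇒ Z = (1/10, 0)
2·[MWB] = -1/6, 2·[ZGU] = -9/10
[MWB]:[ZGU] = -1/6:-9/10 = 5/27

[MWB]:[ZGU] = 5/27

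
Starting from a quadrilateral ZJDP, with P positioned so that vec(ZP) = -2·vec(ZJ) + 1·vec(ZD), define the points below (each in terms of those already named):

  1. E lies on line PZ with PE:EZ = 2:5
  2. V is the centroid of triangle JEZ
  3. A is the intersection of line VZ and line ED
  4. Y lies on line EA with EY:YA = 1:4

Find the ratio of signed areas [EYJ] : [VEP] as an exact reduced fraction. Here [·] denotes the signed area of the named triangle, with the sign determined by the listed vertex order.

[EYJ]:[VEP] = 9/4

Work in coordinates with Z = (0, 0), J = (1, 0), D = (0, 1), P = (-2, 1).
1. E lies on line PZ with PE:EZ = 2:5 ⇒ E = (-10/7, 5/7)
2. V is the centroid of triangle JEZ ⇒ V = (-1/7, 5/21)
3. A is the intersection of line VZ and line ED ⇒ A = (-15/28, 25/28)
4. Y lies on line EA with EY:YA = 1:4 ⇒ Y = (-5/4, 3/4)
2·[EYJ] = -3/14, 2·[VEP] = -2/21
[EYJ]:[VEP] = -3/14:-2/21 = 9/4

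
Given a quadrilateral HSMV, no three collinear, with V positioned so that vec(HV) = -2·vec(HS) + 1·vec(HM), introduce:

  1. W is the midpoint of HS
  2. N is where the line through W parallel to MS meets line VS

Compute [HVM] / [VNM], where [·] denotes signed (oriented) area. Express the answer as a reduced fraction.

[HVM]:[VNM] = -4/3

Choose coordinates H = (0, 0), S = (1, 0), M = (0, 1), V = (-2, 1).
1. W is the midpoint of HS ⇒ W = (1/2, 0)
2. N is where the line through W parallel to MS meets line VS ⇒ N = (1/4, 1/4)
2·[HVM] = -2, 2·[VNM] = 3/2
[HVM]:[VNM] = -2:3/2 = -4/3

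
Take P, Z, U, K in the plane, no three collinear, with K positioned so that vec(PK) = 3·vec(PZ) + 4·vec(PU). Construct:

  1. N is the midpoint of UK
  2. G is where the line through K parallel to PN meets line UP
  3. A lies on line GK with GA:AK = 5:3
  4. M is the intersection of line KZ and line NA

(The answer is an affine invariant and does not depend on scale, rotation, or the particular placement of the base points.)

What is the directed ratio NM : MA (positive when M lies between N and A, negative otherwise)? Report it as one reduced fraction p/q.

Choose coordinates P = (0, 0), Z = (1, 0), U = (0, 1), K = (3, 4).
1. N is the midpoint of UK ⇒ N = (3/2, 5/2)
2. G is where the line through K parallel to PN meets line UP ⇒ G = (0, -1)
3. A lies on line GK with GA:AK = 5:3 ⇒ A = (15/8, 17/8)
4. M is the intersection of line KZ and line NA ⇒ M = (2, 2)
M = N + t·(A−N) with t = 4/3, so NM:MA = t:(1−t) = 4/3:-1/3

NM:MA = -4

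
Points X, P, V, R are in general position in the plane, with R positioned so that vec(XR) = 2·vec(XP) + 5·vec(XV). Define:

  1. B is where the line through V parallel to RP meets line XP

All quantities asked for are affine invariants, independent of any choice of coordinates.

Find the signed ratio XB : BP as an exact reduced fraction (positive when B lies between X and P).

XB:BP = -1/6

Work in coordinates with X = (0, 0), P = (1, 0), V = (0, 1), R = (2, 5).
1. B is where the line through V parallel to RP meets line XP ⇒ B = (-1/5, 0)
B = X + t·(P−X) with t = -1/5, so XB:BP = t:(1−t) = -1/5:6/5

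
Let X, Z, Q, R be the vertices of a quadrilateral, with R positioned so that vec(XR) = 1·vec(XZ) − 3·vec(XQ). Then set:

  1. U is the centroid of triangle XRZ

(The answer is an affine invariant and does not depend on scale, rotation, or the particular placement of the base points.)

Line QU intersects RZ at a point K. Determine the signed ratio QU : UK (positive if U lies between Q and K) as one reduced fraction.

QU:UK = 2

Set X = (0, 0), Z = (1, 0), Q = (0, 1), R = (1, -3); any affine frame gives the same invariant.
1. U is the centroid of triangle XRZ ⇒ U = (2/3, -1)
line QU meets RZ at K = (1, -2)
U = Q + t·(K−Q) with t = 2/3, so QU:UK = 2/3:1/3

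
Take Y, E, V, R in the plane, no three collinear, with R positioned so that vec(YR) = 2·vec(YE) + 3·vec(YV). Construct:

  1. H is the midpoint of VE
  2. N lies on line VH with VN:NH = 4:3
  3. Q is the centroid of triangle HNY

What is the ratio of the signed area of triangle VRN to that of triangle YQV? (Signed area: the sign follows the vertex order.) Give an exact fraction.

Work in coordinates with Y = (0, 0), E = (1, 0), V = (0, 1), R = (2, 3).
1. H is the midpoint of VE ⇒ H = (1/2, 1/2)
2. N lies on line VH with VN:NH = 4:3 ⇒ N = (2/7, 5/7)
3. Q is the centroid of triangle HNY ⇒ Q = (11/42, 17/42)
2·[VRN] = -8/7, 2·[YQV] = 11/42
[VRN]:[YQV] = -8/7:11/42 = -48/11

[VRN]:[YQV] = -48/11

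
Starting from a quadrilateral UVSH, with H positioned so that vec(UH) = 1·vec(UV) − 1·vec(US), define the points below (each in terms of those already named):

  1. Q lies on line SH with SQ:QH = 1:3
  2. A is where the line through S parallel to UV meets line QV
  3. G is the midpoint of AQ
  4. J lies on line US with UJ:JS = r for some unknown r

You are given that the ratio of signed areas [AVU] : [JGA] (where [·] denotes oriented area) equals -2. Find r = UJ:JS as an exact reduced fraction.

r = -2/5

Assign U = (0, 0), V = (1, 0), S = (0, 1), H = (1, -1) — the answer is frame-independent, so this choice is without loss of generality.
1. Q lies on line SH with SQ:QH = 1:3 ⇒ Q = (1/4, 1/2)
2. A is where the line through S parallel to UV meets line QV ⇒ A = (-1/2, 1)
3. G is the midpoint of AQ ⇒ G = (-1/8, 3/4)
4. With UJ:JS = r, write λ = r/(r+1) so J = U + λ·(S−U); J is affine-linear in λ
Every point depending on J is an affine combination of J and λ-independent points, so each such coordinate is linear in λ; the λ² term in each signed area is a multiple of (S−U)×(S−U) = 0, so 2·[AVU] and 2·[JGA] are each linear in λ. Evaluating at λ=0 and λ=1:
  2·[AVU] = -1,   2·[JGA] = -3/8·λ + 1/4
So [AVU]:[JGA] = (-1) / (-3/8·λ + 1/4). Setting this equal to -2:
  -1 = -2·(-3/8·λ + 1/4)  ⇒  λ = -2/3
Then r = λ/(1−λ) = (-2/3)/(5/3) = -2/5. Check: with r = -2/5, J = (0, -2/3) and [AVU]:[JGA] = -2 as required.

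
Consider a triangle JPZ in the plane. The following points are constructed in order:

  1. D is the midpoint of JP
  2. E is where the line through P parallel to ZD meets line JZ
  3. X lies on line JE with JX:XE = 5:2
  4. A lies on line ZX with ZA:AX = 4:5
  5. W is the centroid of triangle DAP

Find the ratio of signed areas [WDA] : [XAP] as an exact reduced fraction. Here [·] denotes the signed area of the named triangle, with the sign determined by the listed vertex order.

[WDA]:[XAP] = -5/6

Work in coordinates with J = (0, 0), P = (1, 0), Z = (0, 1).
1. D is the midpoint of JP ⇒ D = (1/2, 0)
2. E is where the line through P parallel to ZD meets line JZ ⇒ E = (0, 2)
3. X lies on line JE with JX:XE = 5:2 ⇒ X = (0, 10/7)
4. A lies on line ZX with ZA:AX = 4:5 ⇒ A = (0, 25/21)
5. W is the centroid of triangle DAP ⇒ W = (1/2, 25/63)
2·[WDA] = -25/126, 2·[XAP] = 5/21
[WDA]:[XAP] = -25/126:5/21 = -5/6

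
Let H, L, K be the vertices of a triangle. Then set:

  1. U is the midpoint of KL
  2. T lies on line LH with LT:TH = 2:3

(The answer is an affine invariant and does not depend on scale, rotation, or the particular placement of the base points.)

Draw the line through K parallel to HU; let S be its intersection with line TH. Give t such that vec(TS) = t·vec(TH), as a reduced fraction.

Set H = (0, 0), L = (1, 0), K = (0, 1); any affine frame gives the same invariant.
1. U is the midpoint of KL ⇒ U = (1/2, 1/2)
2. T lies on line LH with LT:TH = 2:3 ⇒ T = (3/5, 0)
through K parallel to HU: direction (1/2, 1/2); meets TH at S = (-1, 0)
S = T + t·(H−T) with t = 8/3

t = 8/3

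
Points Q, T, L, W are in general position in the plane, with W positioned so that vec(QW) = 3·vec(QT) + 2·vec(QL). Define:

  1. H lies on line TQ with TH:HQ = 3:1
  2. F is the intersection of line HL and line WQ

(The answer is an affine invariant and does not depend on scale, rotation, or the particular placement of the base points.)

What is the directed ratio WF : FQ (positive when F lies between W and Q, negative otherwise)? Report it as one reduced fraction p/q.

WF:FQ = 13

Set Q = (0, 0), T = (1, 0), L = (0, 1), W = (3, 2); any affine frame gives the same invariant.
1. H lies on line TQ with TH:HQ = 3:1 ⇒ H = (1/4, 0)
2. F is the intersection of line HL and line WQ ⇒ F = (3/14, 1/7)
F = W + t·(Q−W) with t = 13/14, so WF:FQ = t:(1−t) = 13/14:1/14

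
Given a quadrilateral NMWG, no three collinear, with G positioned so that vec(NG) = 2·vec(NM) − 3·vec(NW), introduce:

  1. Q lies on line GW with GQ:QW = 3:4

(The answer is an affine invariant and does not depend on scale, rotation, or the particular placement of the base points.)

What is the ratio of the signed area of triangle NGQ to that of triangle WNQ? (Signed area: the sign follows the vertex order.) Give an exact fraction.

Choose coordinates N = (0, 0), M = (1, 0), W = (0, 1), G = (2, -3).
1. Q lies on line GW with GQ:QW = 3:4 ⇒ Q = (8/7, -9/7)
2·[NGQ] = 6/7, 2·[WNQ] = 8/7
[NGQ]:[WNQ] = 6/7:8/7 = 3/4

[NGQ]:[WNQ] = 3/4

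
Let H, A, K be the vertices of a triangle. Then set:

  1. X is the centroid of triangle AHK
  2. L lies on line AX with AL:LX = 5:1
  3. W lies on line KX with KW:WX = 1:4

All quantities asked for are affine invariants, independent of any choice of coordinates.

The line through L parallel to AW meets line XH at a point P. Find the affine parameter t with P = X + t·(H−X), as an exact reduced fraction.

t = -2/27

Set H = (0, 0), A = (1, 0), K = (0, 1); any affine frame gives the same invariant.
1. X is the centroid of triangle AHK ⇒ X = (1/3, 1/3)
2. L lies on line AX with AL:LX = 5:1 ⇒ L = (4/9, 5/18)
3. W lies on line KX with KW:WX = 1:4 ⇒ W = (1/15, 13/15)
through L parallel to AW: direction (-14/15, 13/15); meets XH at P = (29/81, 29/81)
P = X + t·(H−X) with t = -2/27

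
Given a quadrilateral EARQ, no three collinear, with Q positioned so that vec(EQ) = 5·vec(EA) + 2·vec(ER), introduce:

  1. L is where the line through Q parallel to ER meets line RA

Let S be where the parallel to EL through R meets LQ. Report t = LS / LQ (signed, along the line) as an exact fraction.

t = 1/6

Set E = (0, 0), A = (1, 0), R = (0, 1), Q = (5, 2); any affine frame gives the same invariant.
1. L is where the line through Q parallel to ER meets line RA ⇒ L = (5, -4)
through R parallel to EL: direction (5, -4); meets LQ at S = (5, -3)
S = L + t·(Q−L) with t = 1/6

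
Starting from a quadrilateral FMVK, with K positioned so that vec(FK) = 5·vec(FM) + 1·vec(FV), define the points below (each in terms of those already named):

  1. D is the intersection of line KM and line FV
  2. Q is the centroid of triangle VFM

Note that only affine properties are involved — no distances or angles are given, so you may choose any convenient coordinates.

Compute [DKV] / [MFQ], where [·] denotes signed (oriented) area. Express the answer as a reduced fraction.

Choose coordinates F = (0, 0), M = (1, 0), V = (0, 1), K = (5, 1).
1. D is the intersection of line KM and line FV ⇒ D = (0, -1/4)
2. Q is the centroid of triangle VFM ⇒ Q = (1/3, 1/3)
2·[DKV] = 25/4, 2·[MFQ] = -1/3
[DKV]:[MFQ] = 25/4:-1/3 = -75/4

[DKV]:[MFQ] = -75/4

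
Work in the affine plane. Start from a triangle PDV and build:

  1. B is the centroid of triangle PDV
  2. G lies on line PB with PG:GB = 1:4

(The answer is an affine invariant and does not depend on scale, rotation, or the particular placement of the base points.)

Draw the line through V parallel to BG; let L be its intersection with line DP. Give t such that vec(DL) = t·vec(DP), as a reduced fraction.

Choose coordinates P = (0, 0), D = (1, 0), V = (0, 1).
1. B is the centroid of triangle PDV ⇒ B = (1/3, 1/3)
2. G lies on line PB with PG:GB = 1:4 ⇒ G = (1/15, 1/15)
through V parallel to BG: direction (-4/15, -4/15); meets DP at L = (-1, 0)
L = D + t·(P−D) with t = 2

t = 2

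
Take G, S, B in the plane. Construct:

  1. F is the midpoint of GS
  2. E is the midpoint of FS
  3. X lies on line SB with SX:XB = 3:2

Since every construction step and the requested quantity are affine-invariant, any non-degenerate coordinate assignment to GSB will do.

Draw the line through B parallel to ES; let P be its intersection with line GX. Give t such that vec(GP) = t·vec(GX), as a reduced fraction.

Assign G = (0, 0), S = (1, 0), B = (0, 1) — the answer is frame-independent, so this choice is without loss of generality.
1. F is the midpoint of GS ⇒ F = (1/2, 0)
2. E is the midpoint of FS ⇒ E = (3/4, 0)
3. X lies on line SB with SX:XB = 3:2 ⇒ X = (2/5, 3/5)
through B parallel to ES: direction (1/4, 0); meets GX at P = (2/3, 1)
P = G + t·(X−G) with t = 5/3

t = 5/3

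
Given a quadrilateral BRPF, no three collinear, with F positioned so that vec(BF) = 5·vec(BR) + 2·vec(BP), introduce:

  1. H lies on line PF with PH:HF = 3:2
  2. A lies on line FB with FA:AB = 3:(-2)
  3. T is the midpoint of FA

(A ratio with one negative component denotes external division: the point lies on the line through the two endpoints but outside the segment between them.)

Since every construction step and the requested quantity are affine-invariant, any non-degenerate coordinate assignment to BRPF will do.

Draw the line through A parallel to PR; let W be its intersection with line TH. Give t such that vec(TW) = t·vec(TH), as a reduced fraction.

t = -35/27

Work in coordinates with B = (0, 0), R = (1, 0), P = (0, 1), F = (5, 2).
1. H lies on line PF with PH:HF = 3:2 ⇒ H = (3, 8/5)
2. A lies on line FB with FA:AB = 3:(-2) ⇒ A = (-10, -4)
3. T is the midpoint of FA ⇒ T = (-5/2, -1)
through A parallel to PR: direction (1, -1); meets TH at W = (-260/27, -118/27)
W = T + t·(H−T) with t = -35/27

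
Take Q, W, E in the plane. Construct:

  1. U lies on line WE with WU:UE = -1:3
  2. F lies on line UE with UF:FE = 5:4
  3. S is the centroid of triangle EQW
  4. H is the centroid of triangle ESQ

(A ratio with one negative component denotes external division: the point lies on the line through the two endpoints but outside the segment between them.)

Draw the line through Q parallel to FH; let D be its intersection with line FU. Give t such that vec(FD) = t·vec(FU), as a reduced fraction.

t = 7/10

Set Q = (0, 0), W = (1, 0), E = (0, 1); any affine frame gives the same invariant.
1. U lies on line WE with WU:UE = -1:3 ⇒ U = (3/2, -1/2)
2. F lies on line UE with UF:FE = 5:4 ⇒ F = (2/3, 1/3)
3. S is the centroid of triangle EQW ⇒ S = (1/3, 1/3)
4. H is the centroid of triangle ESQ ⇒ H = (1/9, 4/9)
through Q parallel to FH: direction (-5/9, 1/9); meets FU at D = (5/4, -1/4)
D = F + t·(U−F) with t = 7/10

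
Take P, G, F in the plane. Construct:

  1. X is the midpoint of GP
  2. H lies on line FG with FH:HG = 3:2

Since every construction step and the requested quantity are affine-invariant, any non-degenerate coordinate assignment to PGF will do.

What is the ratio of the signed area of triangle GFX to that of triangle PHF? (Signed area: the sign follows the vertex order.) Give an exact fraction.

[GFX]:[PHF] = 5/6

Assign P = (0, 0), G = (1, 0), F = (0, 1) — the answer is frame-independent, so this choice is without loss of generality.
1. X is the midpoint of GP ⇒ X = (1/2, 0)
2. H lies on line FG with FH:HG = 3:2 ⇒ H = (3/5, 2/5)
2·[GFX] = 1/2, 2·[PHF] = 3/5
[GFX]:[PHF] = 1/2:3/5 = 5/6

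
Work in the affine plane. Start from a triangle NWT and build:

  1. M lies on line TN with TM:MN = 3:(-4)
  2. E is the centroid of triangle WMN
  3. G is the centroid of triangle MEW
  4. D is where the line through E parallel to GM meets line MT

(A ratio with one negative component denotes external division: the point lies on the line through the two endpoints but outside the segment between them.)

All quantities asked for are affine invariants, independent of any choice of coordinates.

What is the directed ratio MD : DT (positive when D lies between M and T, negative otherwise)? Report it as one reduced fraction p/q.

Assign N = (0, 0), W = (1, 0), T = (0, 1) — the answer is frame-independent, so this choice is without loss of generality.
1. M lies on line TN with TM:MN = 3:(-4) ⇒ M = (0, 4)
2. E is the centroid of triangle WMN ⇒ E = (1/3, 4/3)
3. G is the centroid of triangle MEW ⇒ G = (4/9, 16/9)
4. D is where the line through E parallel to GM meets line MT ⇒ D = (0, 3)
D = M + t·(T−M) with t = 1/3, so MD:DT = t:(1−t) = 1/3:2/3

MD:DT = 1/2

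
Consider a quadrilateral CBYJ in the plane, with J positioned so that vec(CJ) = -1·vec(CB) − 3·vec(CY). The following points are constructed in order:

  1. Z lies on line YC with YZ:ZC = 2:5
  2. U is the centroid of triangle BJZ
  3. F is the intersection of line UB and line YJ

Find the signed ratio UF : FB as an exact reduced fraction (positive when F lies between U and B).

UF:FB = -37/105

Work in coordinates with C = (0, 0), B = (1, 0), Y = (0, 1), J = (-1, -3).
1. Z lies on line YC with YZ:ZC = 2:5 ⇒ Z = (0, 5/7)
2. U is the centroid of triangle BJZ ⇒ U = (0, -16/21)
3. F is the intersection of line UB and line YJ ⇒ F = (-37/68, -20/17)
F = U + t·(B−U) with t = -37/68, so UF:FB = t:(1−t) = -37/68:105/68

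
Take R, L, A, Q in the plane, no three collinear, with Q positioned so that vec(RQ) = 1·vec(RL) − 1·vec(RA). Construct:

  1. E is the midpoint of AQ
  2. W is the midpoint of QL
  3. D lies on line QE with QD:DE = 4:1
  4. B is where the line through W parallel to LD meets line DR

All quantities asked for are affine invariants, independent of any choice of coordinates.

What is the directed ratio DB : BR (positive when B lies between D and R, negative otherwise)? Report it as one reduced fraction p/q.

Work in coordinates with R = (0, 0), L = (1, 0), A = (0, 1), Q = (1, -1).
1. E is the midpoint of AQ ⇒ E = (1/2, 0)
2. W is the midpoint of QL ⇒ W = (1, -1/2)
3. D lies on line QE with QD:DE = 4:1 ⇒ D = (3/5, -1/5)
4. B is where the line through W parallel to LD meets line DR ⇒ B = (6/5, -2/5)
B = D + t·(R−D) with t = -1, so DB:BR = t:(1−t) = -1:2

DB:BR = -1/2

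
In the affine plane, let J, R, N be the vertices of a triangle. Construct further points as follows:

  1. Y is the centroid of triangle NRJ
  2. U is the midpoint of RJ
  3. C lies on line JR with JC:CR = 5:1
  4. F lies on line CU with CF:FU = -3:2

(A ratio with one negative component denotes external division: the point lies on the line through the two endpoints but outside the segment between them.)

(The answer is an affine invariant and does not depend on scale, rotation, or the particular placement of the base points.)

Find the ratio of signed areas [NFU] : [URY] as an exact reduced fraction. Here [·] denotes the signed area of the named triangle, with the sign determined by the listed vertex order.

[NFU]:[URY] = 4

Choose coordinates J = (0, 0), R = (1, 0), N = (0, 1).
1. Y is the centroid of triangle NRJ ⇒ Y = (1/3, 1/3)
2. U is the midpoint of RJ ⇒ U = (1/2, 0)
3. C lies on line JR with JC:CR = 5:1 ⇒ C = (5/6, 0)
4. F lies on line CU with CF:FU = -3:2 ⇒ F = (-1/6, 0)
2·[NFU] = 2/3, 2·[URY] = 1/6
[NFU]:[URY] = 2/3:1/6 = 4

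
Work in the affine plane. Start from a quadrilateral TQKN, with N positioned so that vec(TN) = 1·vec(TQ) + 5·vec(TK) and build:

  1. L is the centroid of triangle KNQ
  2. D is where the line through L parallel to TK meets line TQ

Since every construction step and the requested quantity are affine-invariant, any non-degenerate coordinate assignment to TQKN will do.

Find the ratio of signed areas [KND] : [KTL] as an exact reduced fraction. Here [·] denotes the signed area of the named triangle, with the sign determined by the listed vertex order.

[KND]:[KTL] = -11/2

Choose coordinates T = (0, 0), Q = (1, 0), K = (0, 1), N = (1, 5).
1. L is the centroid of triangle KNQ ⇒ L = (2/3, 2)
2. D is where the line through L parallel to TK meets line TQ ⇒ D = (2/3, 0)
2·[KND] = -11/3, 2·[KTL] = 2/3
[KND]:[KTL] = -11/3:2/3 = -11/2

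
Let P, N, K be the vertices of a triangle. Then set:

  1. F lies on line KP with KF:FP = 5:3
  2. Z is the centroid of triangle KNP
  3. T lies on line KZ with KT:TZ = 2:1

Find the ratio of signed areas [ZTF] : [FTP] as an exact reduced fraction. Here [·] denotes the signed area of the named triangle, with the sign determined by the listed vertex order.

Assign P = (0, 0), N = (1, 0), K = (0, 1) — the answer is frame-independent, so this choice is without loss of generality.
1. F lies on line KP with KF:FP = 5:3 ⇒ F = (0, 3/8)
2. Z is the centroid of triangle KNP ⇒ Z = (1/3, 1/3)
3. T lies on line KZ with KT:TZ = 2:1 ⇒ T = (2/9, 5/9)
2·[ZTF] = 5/72, 2·[FTP] = -1/12
[ZTF]:[FTP] = 5/72:-1/12 = -5/6

[ZTF]:[FTP] = -5/6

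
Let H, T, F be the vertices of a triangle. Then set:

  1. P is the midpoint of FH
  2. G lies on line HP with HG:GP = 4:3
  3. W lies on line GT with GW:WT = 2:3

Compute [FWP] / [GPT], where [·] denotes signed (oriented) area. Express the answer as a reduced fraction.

Assign H = (0, 0), T = (1, 0), F = (0, 1) — the answer is frame-independent, so this choice is without loss of generality.
1. P is the midpoint of FH ⇒ P = (0, 1/2)
2. G lies on line HP with HG:GP = 4:3 ⇒ G = (0, 2/7)
3. W lies on line GT with GW:WT = 2:3 ⇒ W = (2/5, 6/35)
2·[FWP] = -1/5, 2·[GPT] = -3/14
[FWP]:[GPT] = -1/5:-3/14 = 14/15

[FWP]:[GPT] = 14/15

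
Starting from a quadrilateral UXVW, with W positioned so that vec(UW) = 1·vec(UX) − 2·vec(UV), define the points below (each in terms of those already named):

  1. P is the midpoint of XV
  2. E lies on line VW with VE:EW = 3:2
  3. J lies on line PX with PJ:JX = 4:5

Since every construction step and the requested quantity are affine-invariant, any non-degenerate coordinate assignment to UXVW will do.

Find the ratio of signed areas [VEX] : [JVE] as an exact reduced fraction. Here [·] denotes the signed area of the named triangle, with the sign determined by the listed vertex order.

[VEX]:[JVE] = 18/13

Set U = (0, 0), X = (1, 0), V = (0, 1), W = (1, -2); any affine frame gives the same invariant.
1. P is the midpoint of XV ⇒ P = (1/2, 1/2)
2. E lies on line VW with VE:EW = 3:2 ⇒ E = (3/5, -4/5)
3. J lies on line PX with PJ:JX = 4:5 ⇒ J = (13/18, 5/18)
2·[VEX] = 6/5, 2·[JVE] = 13/15
[VEX]:[JVE] = 6/5:13/15 = 18/13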